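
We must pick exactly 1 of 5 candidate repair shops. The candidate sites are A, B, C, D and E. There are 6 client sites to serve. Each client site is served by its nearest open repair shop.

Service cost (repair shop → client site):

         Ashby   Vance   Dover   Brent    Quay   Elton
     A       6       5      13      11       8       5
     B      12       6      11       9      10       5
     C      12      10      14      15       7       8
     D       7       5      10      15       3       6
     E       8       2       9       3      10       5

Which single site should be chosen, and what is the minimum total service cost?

Choose E only; total service cost 37.

With exactly 1 open, each client site uses its cheapest among the chosen.
{E}: Ashby→E 8, Vance→E 2, Dover→E 9, Brent→E 3, Quay→E 10, Elton→E 5. Service cost 37.
{D}: service cost 46
{A}: service cost 48
Among all 5 size-1 choices, {E} is lowest.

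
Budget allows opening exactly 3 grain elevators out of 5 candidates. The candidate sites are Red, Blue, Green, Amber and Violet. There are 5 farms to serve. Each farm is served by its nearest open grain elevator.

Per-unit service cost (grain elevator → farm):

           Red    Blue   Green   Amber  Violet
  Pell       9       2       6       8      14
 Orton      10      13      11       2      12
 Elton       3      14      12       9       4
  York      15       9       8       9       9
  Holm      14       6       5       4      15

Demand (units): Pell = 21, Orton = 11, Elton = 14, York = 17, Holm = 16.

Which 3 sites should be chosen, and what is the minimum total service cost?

With exactly 3 open, each farm uses its cheapest among the chosen.
{Red, Blue, Amber}: Pell→Blue 2·21=42, Orton→Amber 2·11=22, Elton→Red 3·14=42, York→Blue 9·17=153, Holm→Amber 4·16=64. Service cost 323.
{Blue, Amber, Violet}: service cost 337
{Red, Green, Amber}: service cost 390
Among all 10 size-3 choices, {Red, Blue, Amber} is lowest.

Choose Red, Blue and Amber; total service cost 323.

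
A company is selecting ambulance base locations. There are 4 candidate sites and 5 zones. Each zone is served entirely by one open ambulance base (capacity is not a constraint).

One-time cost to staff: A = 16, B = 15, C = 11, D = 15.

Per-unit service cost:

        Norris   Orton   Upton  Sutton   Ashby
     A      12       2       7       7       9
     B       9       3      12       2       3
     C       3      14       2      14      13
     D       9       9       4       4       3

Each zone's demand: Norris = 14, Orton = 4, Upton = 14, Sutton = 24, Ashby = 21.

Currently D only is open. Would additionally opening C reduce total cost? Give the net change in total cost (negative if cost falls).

Current service cost with {D}: 377.
Adding C: each zone re-picks its cheapest; new service cost 265, saving 112.
Extra fixed cost: 11. Net change = 11 − 112 = -101.
(Totals: 392 → 291.)

Yes — net change −101 (cost falls by 101).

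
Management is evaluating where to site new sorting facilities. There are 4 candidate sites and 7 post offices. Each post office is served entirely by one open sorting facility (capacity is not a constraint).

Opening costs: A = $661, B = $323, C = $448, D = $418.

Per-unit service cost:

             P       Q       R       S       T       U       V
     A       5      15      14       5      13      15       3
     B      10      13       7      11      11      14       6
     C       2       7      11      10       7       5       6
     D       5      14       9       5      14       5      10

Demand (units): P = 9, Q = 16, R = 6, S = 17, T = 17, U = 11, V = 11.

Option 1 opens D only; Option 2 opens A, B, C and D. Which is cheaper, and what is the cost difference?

Option 1: {D}: P→D 5·9=45, Q→D 14·16=224, R→D 9·6=54, S→D 5·17=85, T→D 14·17=238, U→D 5·11=55, V→D 10·11=110. Service 811; fixed 418; total 1229.
Option 2: {A, B, C, D}: P→C 2·9=18, Q→C 7·16=112, R→B 7·6=42, S→A 5·17=85, T→C 7·17=119, U→C 5·11=55, V→A 3·11=33. Service 464; fixed 1850; total 2314.
Difference: |1229 − 2314| = 1085.

Option 1 is cheaper by 1085.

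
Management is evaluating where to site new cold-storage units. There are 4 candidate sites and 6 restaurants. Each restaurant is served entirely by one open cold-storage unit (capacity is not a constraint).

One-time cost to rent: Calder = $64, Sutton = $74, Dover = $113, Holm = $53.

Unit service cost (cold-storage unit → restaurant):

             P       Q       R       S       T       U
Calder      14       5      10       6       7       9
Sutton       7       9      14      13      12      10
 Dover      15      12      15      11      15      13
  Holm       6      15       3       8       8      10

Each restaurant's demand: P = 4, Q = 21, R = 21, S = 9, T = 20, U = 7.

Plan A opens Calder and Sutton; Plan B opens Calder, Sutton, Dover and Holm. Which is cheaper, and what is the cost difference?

Plan A: {Calder, Sutton}: P→Sutton 7·4=28, Q→Calder 5·21=105, R→Calder 10·21=210, S→Calder 6·9=54, T→Calder 7·20=140, U→Calder 9·7=63. Service 600; fixed 138; total 738.
Plan B: {Calder, Sutton, Dover, Holm}: P→Holm 6·4=24, Q→Calder 5·21=105, R→Holm 3·21=63, S→Calder 6·9=54, T→Calder 7·20=140, U→Calder 9·7=63. Service 449; fixed 304; total 753.
Difference: |738 − 753| = 15.

Plan A is cheaper by 15.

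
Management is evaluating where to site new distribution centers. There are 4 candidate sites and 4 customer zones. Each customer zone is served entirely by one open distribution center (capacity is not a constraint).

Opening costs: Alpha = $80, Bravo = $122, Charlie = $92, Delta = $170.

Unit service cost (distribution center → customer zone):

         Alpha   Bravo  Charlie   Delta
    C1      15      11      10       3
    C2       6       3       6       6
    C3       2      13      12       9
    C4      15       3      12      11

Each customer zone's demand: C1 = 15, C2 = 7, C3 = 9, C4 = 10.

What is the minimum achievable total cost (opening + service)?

Minimum total cost: 436

For any fixed open set, each customer zone goes to its cheapest open site; total = fixed + service.
{Alpha, Bravo}: C1→Bravo 11·15=165, C2→Bravo 3·7=21, C3→Alpha 2·9=18, C4→Bravo 3·10=30. Service 234; fixed 202; total 436.
{Delta}: service 278 + fixed 170 = 448
{Bravo}: service 333 + fixed 122 = 455
{Alpha, Bravo, Charlie, Delta}: service 114 + fixed 464 = 578
No other subset beats 436.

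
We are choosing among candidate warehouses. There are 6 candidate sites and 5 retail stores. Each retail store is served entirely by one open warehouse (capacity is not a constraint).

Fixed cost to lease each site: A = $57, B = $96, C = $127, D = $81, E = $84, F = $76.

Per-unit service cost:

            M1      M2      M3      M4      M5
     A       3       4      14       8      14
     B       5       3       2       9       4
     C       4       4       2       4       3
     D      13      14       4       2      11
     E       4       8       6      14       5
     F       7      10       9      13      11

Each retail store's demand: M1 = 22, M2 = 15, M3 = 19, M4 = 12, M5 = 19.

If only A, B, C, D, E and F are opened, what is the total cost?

Total cost: 751

Each retail store is assigned to its cheapest site among the open ones.
{A, B, C, D, E, F}: M1→A 3·22=66, M2→B 3·15=45, M3→B 2·19=38, M4→D 2·12=24, M5→C 3·19=57. Service 230; fixed 521; total 751.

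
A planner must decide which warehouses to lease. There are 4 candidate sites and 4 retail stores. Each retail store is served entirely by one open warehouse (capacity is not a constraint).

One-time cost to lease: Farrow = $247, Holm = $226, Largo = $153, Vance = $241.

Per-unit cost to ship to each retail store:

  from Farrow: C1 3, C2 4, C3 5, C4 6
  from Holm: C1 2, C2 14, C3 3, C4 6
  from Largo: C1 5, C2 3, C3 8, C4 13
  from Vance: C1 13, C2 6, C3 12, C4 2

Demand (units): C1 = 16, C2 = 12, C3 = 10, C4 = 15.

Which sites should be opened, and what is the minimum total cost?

For any fixed open set, each retail store goes to its cheapest open site; total = fixed + service.
{Farrow}: C1→Farrow 3·16=48, C2→Farrow 4·12=48, C3→Farrow 5·10=50, C4→Farrow 6·15=90. Service 236; fixed 247; total 483.
{Largo}: service 391 + fixed 153 = 544
{Holm}: service 320 + fixed 226 = 546
{Farrow, Holm, Largo, Vance}: service 128 + fixed 867 = 995
No other subset beats 483.

Open Farrow only; minimum total cost 483.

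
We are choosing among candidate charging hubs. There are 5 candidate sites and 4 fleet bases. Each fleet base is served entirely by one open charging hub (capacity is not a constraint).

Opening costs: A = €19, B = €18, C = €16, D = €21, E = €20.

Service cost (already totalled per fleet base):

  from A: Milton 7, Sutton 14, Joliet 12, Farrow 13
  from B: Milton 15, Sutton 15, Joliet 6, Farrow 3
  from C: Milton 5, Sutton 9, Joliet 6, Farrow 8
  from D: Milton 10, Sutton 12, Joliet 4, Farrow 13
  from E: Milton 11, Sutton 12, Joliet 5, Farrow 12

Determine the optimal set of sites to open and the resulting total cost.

For any fixed open set, each fleet base goes to its cheapest open site; total = fixed + service.
{C}: Milton→C 5, Sutton→C 9, Joliet→C 6, Farrow→C 8. Service 28; fixed 16; total 44.
{B}: Milton→B 15, Sutton→B 15, Joliet→B 6, Farrow→B 3. Service 39; fixed 18; total 57.
{B, C}: service 23 + fixed 34 = 57
{A, B, C, D, E}: service 21 + fixed 94 = 115
No other subset beats 44.

Open C only; minimum total cost 44.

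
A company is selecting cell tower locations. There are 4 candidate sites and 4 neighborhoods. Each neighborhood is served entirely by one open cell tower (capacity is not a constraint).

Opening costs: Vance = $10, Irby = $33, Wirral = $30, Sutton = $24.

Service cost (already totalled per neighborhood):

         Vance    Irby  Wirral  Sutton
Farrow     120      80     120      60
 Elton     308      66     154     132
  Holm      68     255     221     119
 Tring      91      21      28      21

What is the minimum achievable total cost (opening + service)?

For any fixed open set, each neighborhood goes to its cheapest open site; total = fixed + service.
{Vance, Irby}: Farrow→Irby 80, Elton→Irby 66, Holm→Vance 68, Tring→Irby 21. Service 235; fixed 43; total 278.
{Vance, Irby, Sutton}: service 215 + fixed 67 = 282
{Vance, Irby, Wirral}: Farrow→Irby 80, Elton→Irby 66, Holm→Vance 68, Tring→Irby 21. Service 235; fixed 73; total 308.
{Vance, Irby, Wirral, Sutton}: service 215 + fixed 97 = 312
(All 15 nonempty subsets were checked; Vance and Irby is lowest.)

Minimum total cost: 278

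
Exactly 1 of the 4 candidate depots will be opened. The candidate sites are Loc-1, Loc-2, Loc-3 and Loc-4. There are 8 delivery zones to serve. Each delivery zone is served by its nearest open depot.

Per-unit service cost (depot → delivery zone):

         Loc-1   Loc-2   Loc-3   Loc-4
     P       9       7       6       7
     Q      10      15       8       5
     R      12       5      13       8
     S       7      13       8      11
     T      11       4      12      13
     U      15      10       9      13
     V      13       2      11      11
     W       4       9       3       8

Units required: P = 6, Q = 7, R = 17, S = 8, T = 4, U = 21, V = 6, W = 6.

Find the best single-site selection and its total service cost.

Choose Loc-2 only; total service cost 628.

With exactly 1 open, each delivery zone uses its cheapest among the chosen.
{Loc-2}: P→Loc-2 7·6=42, Q→Loc-2 15·7=105, R→Loc-2 5·17=85, S→Loc-2 13·8=104, T→Loc-2 4·4=16, U→Loc-2 10·21=210, V→Loc-2 2·6=12, W→Loc-2 9·6=54. Service cost 628.
{Loc-3}: service cost 698
{Loc-4}: service cost 740
Among all 4 size-1 choices, {Loc-2} is lowest.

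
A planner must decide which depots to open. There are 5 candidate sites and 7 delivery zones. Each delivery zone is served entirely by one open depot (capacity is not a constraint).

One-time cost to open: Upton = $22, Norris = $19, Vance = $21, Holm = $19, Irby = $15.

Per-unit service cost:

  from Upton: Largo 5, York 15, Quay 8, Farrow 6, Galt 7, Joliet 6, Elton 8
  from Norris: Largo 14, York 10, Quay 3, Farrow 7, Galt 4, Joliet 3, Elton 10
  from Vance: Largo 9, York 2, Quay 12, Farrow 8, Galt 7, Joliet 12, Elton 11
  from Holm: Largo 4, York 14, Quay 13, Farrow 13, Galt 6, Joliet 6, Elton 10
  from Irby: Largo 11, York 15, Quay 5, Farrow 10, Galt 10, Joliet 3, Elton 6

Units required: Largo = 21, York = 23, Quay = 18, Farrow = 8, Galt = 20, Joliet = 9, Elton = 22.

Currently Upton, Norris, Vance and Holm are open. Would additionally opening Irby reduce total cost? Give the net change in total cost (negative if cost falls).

Current service cost with {Upton, Norris, Vance, Holm}: 515.
Adding Irby: each delivery zone re-picks its cheapest; new service cost 471, saving 44.
Extra fixed cost: 15. Net change = 15 − 44 = -29.
(Totals: 596 → 567.)

Yes — net change −29 (cost falls by 29).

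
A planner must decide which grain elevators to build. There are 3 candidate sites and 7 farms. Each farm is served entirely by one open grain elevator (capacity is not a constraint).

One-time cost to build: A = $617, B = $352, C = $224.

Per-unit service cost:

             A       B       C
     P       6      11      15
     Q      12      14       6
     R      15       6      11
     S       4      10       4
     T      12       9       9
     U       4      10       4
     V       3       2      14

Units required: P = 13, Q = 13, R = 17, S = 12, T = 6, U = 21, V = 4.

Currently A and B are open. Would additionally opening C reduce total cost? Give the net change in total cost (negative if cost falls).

Current service cost with {A, B}: 530.
Adding C: each farm re-picks its cheapest; new service cost 452, saving 78.
Extra fixed cost: 224. Net change = 224 − 78 = 146.
(Totals: 1499 → 1645.)

No — net change +146 (cost rises by 146).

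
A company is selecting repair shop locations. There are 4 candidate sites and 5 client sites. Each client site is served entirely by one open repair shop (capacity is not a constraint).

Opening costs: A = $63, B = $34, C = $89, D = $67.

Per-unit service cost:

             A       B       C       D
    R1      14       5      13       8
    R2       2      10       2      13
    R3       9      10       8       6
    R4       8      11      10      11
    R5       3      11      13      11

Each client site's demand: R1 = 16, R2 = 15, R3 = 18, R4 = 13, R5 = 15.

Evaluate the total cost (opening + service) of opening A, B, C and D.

Total cost: 620

Each client site is assigned to its cheapest site among the open ones.
{A, B, C, D}: R1→B 5·16=80, R2→A 2·15=30, R3→D 6·18=108, R4→A 8·13=104, R5→A 3·15=45. Service 367; fixed 253; total 620.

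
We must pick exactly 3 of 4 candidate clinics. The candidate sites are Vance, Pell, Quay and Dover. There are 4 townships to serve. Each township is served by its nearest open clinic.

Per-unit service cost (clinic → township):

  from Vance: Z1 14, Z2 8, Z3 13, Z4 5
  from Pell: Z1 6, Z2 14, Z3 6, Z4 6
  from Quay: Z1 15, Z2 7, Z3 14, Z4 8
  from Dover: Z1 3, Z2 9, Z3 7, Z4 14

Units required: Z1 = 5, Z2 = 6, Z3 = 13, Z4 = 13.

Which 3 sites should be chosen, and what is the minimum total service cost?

With exactly 3 open, each township uses its cheapest among the chosen.
{Vance, Pell, Dover}: Z1→Dover 3·5=15, Z2→Vance 8·6=48, Z3→Pell 6·13=78, Z4→Vance 5·13=65. Service cost 206.
{Vance, Quay, Dover}: service cost 213
{Pell, Quay, Dover}: service cost 213
Among all 4 size-3 choices, {Vance, Pell, Dover} is lowest.

Choose Vance, Pell and Dover; total service cost 206.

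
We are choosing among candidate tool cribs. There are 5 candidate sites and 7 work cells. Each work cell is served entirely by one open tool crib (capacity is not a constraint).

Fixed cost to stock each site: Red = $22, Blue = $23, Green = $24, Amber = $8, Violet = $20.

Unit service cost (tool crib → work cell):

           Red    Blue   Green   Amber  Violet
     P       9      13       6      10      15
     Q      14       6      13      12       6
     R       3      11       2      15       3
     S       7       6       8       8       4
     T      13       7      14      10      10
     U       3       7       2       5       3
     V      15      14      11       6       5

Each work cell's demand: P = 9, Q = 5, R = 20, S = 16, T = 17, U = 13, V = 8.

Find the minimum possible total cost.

Minimum total cost: 440

For any fixed open set, each work cell goes to its cheapest open site; total = fixed + service.
{Blue, Green, Violet}: P→Green 6·9=54, Q→Blue 6·5=30, R→Green 2·20=40, S→Violet 4·16=64, T→Blue 7·17=119, U→Green 2·13=26, V→Violet 5·8=40. Service 373; fixed 67; total 440.
{Blue, Green, Amber, Violet}: service 373 + fixed 75 = 448
{Red, Blue, Green, Violet}: service 373 + fixed 89 = 462
{Red, Blue, Green, Amber, Violet}: service 373 + fixed 97 = 470
No other subset beats 440.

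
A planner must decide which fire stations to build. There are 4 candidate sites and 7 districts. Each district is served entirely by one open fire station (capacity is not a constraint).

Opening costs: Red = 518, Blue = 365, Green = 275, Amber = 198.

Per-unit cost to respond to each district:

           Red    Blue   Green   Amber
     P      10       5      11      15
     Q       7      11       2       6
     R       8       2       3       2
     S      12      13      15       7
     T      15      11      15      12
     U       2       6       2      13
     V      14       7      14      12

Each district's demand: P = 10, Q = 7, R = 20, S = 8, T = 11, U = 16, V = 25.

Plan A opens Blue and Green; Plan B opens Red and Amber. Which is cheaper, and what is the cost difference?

Plan A: {Blue, Green}: P→Blue 5·10=50, Q→Green 2·7=14, R→Blue 2·20=40, S→Blue 13·8=104, T→Blue 11·11=121, U→Green 2·16=32, V→Blue 7·25=175. Service 536; fixed 640; total 1176.
Plan B: {Red, Amber}: P→Red 10·10=100, Q→Amber 6·7=42, R→Amber 2·20=40, S→Amber 7·8=56, T→Amber 12·11=132, U→Red 2·16=32, V→Amber 12·25=300. Service 702; fixed 716; total 1418.
Difference: |1176 − 1418| = 242.

Plan A is cheaper by 242.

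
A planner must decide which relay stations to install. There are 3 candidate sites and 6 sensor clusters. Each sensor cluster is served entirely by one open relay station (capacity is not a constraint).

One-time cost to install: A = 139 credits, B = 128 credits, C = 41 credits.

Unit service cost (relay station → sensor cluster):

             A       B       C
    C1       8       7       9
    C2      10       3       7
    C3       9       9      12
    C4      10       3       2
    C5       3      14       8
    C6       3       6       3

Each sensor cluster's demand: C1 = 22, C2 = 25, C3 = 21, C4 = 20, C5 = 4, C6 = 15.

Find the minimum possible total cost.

For any fixed open set, each sensor cluster goes to its cheapest open site; total = fixed + service.
{B, C}: C1→B 7·22=154, C2→B 3·25=75, C3→B 9·21=189, C4→C 2·20=40, C5→C 8·4=32, C6→C 3·15=45. Service 535; fixed 169; total 704.
{B}: C1→B 7·22=154, C2→B 3·25=75, C3→B 9·21=189, C4→B 3·20=60, C5→B 14·4=56, C6→B 6·15=90. Service 624; fixed 128; total 752.
{C}: service 742 + fixed 41 = 783
{A, B, C}: service 515 + fixed 308 = 823
No other subset beats 704.

Minimum total cost: 704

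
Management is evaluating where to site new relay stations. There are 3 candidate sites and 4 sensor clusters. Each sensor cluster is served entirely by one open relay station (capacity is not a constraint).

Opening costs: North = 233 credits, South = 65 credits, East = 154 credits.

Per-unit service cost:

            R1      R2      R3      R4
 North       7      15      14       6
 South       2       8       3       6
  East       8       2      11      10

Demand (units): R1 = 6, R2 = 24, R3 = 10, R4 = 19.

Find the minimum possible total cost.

Minimum total cost: 413

For any fixed open set, each sensor cluster goes to its cheapest open site; total = fixed + service.
{South}: R1→South 2·6=12, R2→South 8·24=192, R3→South 3·10=30, R4→South 6·19=114. Service 348; fixed 65; total 413.
{South, East}: service 204 + fixed 219 = 423
{East}: service 396 + fixed 154 = 550
{North, South, East}: service 204 + fixed 452 = 656
No other subset beats 413.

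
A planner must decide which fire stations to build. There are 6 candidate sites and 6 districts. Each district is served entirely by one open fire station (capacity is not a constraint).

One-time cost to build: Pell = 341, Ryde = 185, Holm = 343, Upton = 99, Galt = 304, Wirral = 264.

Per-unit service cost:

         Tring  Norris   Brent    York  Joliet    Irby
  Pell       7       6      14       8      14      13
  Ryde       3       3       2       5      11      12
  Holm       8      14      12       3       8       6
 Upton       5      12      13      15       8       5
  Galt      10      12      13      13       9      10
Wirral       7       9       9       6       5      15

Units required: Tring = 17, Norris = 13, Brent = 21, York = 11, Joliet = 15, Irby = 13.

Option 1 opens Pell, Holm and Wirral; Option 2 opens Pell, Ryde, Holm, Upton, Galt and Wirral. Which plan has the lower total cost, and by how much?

Option 1 is cheaper by 321.

Option 1: {Pell, Holm, Wirral}: Tring→Pell 7·17=119, Norris→Pell 6·13=78, Brent→Wirral 9·21=189, York→Holm 3·11=33, Joliet→Wirral 5·15=75, Irby→Holm 6·13=78. Service 572; fixed 948; total 1520.
Option 2: {Pell, Ryde, Holm, Upton, Galt, Wirral}: Tring→Ryde 3·17=51, Norris→Ryde 3·13=39, Brent→Ryde 2·21=42, York→Holm 3·11=33, Joliet→Wirral 5·15=75, Irby→Upton 5·13=65. Service 305; fixed 1536; total 1841.
Difference: |1520 − 1841| = 321.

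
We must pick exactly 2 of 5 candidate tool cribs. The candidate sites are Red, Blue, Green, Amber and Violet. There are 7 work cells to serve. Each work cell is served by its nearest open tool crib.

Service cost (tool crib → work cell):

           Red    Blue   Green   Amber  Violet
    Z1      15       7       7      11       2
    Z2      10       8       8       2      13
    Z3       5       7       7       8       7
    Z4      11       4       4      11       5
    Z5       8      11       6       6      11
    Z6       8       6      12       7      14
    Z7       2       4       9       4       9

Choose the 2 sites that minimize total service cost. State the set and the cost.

Choose Amber and Violet; total service cost 33.

With exactly 2 open, each work cell uses its cheapest among the chosen.
{Amber, Violet}: Z1→Violet 2, Z2→Amber 2, Z3→Violet 7, Z4→Violet 5, Z5→Amber 6, Z6→Amber 7, Z7→Amber 4. Service cost 33.
{Blue, Amber}: service cost 36
{Green, Amber}: service cost 37
Among all 10 size-2 choices, {Amber, Violet} is lowest.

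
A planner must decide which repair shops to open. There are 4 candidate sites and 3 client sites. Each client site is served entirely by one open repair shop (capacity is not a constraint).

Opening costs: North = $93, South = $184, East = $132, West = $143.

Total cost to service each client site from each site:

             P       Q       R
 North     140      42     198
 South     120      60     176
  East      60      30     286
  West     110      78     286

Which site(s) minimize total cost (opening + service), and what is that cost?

Open North only; minimum total cost 473.

For any fixed open set, each client site goes to its cheapest open site; total = fixed + service.
{North}: P→North 140, Q→North 42, R→North 198. Service 380; fixed 93; total 473.
{East}: service 376 + fixed 132 = 508
{North, East}: service 288 + fixed 225 = 513
{North, South, East, West}: service 266 + fixed 552 = 818
No other subset beats 473.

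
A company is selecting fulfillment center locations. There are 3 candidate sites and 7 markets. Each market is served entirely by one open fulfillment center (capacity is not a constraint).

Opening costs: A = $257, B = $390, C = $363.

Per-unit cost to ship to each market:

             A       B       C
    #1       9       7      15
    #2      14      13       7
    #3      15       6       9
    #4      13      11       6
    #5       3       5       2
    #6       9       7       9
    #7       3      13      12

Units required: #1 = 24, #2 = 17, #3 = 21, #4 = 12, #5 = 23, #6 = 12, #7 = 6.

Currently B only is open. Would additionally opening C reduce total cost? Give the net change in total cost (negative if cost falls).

No — net change +126 (cost rises by 126).

Current service cost with {B}: 924.
Adding C: each market re-picks its cheapest; new service cost 687, saving 237.
Extra fixed cost: 363. Net change = 363 − 237 = 126.
(Totals: 1314 → 1440.)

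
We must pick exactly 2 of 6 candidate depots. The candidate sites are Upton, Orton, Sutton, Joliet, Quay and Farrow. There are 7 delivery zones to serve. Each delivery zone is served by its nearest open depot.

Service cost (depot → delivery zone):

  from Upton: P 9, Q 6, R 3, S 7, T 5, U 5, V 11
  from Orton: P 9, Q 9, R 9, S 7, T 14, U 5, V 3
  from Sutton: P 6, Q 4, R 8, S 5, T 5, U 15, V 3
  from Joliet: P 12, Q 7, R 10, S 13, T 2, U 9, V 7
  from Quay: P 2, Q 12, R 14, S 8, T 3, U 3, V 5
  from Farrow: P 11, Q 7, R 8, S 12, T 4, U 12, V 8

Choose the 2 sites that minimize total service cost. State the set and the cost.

With exactly 2 open, each delivery zone uses its cheapest among the chosen.
{Sutton, Quay}: P→Quay 2, Q→Sutton 4, R→Sutton 8, S→Sutton 5, T→Quay 3, U→Quay 3, V→Sutton 3. Service cost 28.
{Upton, Quay}: service cost 29
{Upton, Sutton}: service cost 31
Among all 15 size-2 choices, {Sutton, Quay} is lowest.

Choose Sutton and Quay; total service cost 28.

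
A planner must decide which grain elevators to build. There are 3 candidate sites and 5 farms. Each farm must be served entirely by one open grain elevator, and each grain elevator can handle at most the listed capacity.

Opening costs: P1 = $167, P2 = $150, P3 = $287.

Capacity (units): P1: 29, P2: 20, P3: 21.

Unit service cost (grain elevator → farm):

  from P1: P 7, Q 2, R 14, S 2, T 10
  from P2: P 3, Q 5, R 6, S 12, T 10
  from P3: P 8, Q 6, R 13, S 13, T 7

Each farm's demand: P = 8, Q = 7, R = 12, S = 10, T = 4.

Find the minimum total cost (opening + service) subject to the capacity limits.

Minimum total cost: 487

Open {P1, P2}: P→P2 3·8=24, Q→P1 2·7=14, R→P2 6·12=72, S→P1 2·10=20, T→P1 10·4=40.
Loads: P1 carries 21/29, P2 carries 20/20. Service 170; fixed 317; total 487.
Next best feasible plan costs 519.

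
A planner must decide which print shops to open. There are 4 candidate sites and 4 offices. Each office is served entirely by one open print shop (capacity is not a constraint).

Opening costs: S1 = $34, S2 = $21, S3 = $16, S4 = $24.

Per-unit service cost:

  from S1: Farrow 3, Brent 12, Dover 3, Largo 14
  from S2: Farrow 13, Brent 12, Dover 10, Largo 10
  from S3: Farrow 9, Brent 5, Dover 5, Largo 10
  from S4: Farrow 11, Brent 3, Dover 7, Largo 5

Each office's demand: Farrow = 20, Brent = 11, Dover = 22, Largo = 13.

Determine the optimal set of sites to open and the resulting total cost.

Open S1 and S4; minimum total cost 282.

For any fixed open set, each office goes to its cheapest open site; total = fixed + service.
{S1, S4}: Farrow→S1 3·20=60, Brent→S4 3·11=33, Dover→S1 3·22=66, Largo→S4 5·13=65. Service 224; fixed 58; total 282.
{S1, S3, S4}: Farrow→S1 3·20=60, Brent→S4 3·11=33, Dover→S1 3·22=66, Largo→S4 5·13=65. Service 224; fixed 74; total 298.
{S1, S2, S4}: service 224 + fixed 79 = 303
{S1, S2, S3, S4}: service 224 + fixed 95 = 319
(All 15 nonempty subsets were checked; S1 and S4 is lowest.)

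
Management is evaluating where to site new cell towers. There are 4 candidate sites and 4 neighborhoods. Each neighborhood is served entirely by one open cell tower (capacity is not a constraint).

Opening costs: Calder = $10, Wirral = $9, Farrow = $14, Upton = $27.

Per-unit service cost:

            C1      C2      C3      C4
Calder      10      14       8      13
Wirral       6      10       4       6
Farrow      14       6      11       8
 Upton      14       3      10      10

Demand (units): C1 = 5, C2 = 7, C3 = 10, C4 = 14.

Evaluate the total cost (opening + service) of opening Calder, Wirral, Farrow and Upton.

Each neighborhood is assigned to its cheapest site among the open ones.
{Calder, Wirral, Farrow, Upton}: C1→Wirral 6·5=30, C2→Upton 3·7=21, C3→Wirral 4·10=40, C4→Wirral 6·14=84. Service 175; fixed 60; total 235.

Total cost: 235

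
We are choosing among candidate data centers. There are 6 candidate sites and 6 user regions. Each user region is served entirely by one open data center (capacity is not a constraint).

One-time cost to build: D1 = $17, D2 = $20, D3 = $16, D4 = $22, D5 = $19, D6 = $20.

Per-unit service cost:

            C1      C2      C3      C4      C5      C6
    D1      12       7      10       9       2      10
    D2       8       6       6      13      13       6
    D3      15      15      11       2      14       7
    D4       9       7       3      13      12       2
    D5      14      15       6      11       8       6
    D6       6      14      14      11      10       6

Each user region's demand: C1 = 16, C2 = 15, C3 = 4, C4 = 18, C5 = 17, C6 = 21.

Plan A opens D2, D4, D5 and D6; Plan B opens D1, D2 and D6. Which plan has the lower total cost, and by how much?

Plan A: {D2, D4, D5, D6}: C1→D6 6·16=96, C2→D2 6·15=90, C3→D4 3·4=12, C4→D5 11·18=198, C5→D5 8·17=136, C6→D4 2·21=42. Service 574; fixed 81; total 655.
Plan B: {D1, D2, D6}: C1→D6 6·16=96, C2→D2 6·15=90, C3→D2 6·4=24, C4→D1 9·18=162, C5→D1 2·17=34, C6→D2 6·21=126. Service 532; fixed 57; total 589.
Difference: |655 − 589| = 66.

Plan B is cheaper by 66.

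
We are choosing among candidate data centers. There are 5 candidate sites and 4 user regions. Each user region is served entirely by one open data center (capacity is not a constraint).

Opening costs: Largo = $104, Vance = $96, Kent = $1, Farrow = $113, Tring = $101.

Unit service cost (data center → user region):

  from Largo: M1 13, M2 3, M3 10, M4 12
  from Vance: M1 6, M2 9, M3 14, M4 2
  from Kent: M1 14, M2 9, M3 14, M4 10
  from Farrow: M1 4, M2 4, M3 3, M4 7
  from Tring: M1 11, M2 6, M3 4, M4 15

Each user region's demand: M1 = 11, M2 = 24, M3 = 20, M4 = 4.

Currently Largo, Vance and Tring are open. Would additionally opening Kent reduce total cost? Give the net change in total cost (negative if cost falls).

Current service cost with {Largo, Vance, Tring}: 226.
Adding Kent: each user region re-picks its cheapest; new service cost 226, saving 0.
Extra fixed cost: 1. Net change = 1 − 0 = 1.
(Totals: 527 → 528.)

No — net change +1 (cost rises by 1).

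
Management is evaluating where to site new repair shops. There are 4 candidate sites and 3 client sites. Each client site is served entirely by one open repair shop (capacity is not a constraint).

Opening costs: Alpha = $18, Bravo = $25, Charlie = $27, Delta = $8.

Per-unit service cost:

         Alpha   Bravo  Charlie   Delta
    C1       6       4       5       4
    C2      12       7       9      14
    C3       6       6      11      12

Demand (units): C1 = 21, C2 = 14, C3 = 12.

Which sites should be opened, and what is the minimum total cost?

For any fixed open set, each client site goes to its cheapest open site; total = fixed + service.
{Bravo}: C1→Bravo 4·21=84, C2→Bravo 7·14=98, C3→Bravo 6·12=72. Service 254; fixed 25; total 279.
{Bravo, Delta}: service 254 + fixed 33 = 287
{Alpha, Bravo}: C1→Bravo 4·21=84, C2→Bravo 7·14=98, C3→Alpha 6·12=72. Service 254; fixed 43; total 297.
{Alpha, Bravo, Charlie, Delta}: C1→Bravo 4·21=84, C2→Bravo 7·14=98, C3→Alpha 6·12=72. Service 254; fixed 78; total 332.
No other subset beats 279.

Open Bravo only; minimum total cost 279.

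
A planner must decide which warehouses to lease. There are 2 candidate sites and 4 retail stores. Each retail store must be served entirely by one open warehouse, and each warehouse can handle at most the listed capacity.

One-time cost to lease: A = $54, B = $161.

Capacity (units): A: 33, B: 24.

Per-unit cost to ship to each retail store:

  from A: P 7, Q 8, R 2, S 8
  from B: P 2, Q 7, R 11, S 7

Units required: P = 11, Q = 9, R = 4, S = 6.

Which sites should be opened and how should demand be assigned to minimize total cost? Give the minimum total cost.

Open {A}: P→A 7·11=77, Q→A 8·9=72, R→A 2·4=8, S→A 8·6=48.
Loads: A carries 30/33. Service 205; fixed 54; total 259.
Next best feasible plan costs 356.

Minimum total cost: 259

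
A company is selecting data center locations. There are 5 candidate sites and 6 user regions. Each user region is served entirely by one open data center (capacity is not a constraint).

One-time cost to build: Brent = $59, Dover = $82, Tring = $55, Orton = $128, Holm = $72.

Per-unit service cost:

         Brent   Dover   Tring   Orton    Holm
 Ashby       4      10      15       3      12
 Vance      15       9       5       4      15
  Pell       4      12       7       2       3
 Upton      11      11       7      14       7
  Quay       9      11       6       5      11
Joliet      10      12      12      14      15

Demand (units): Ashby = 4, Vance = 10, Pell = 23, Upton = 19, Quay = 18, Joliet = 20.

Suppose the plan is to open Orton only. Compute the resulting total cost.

Each user region is assigned to its cheapest site among the open ones.
{Orton}: Ashby→Orton 3·4=12, Vance→Orton 4·10=40, Pell→Orton 2·23=46, Upton→Orton 14·19=266, Quay→Orton 5·18=90, Joliet→Orton 14·20=280. Service 734; fixed 128; total 862.

Total cost: 862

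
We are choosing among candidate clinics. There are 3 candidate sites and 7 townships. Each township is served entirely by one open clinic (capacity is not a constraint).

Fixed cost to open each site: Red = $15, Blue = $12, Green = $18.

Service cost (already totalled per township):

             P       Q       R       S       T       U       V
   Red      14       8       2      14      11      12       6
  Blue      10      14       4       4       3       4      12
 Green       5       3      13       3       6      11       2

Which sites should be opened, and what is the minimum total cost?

Open Blue and Green; minimum total cost 54.

For any fixed open set, each township goes to its cheapest open site; total = fixed + service.
{Blue, Green}: P→Green 5, Q→Green 3, R→Blue 4, S→Green 3, T→Blue 3, U→Blue 4, V→Green 2. Service 24; fixed 30; total 54.
{Green}: P→Green 5, Q→Green 3, R→Green 13, S→Green 3, T→Green 6, U→Green 11, V→Green 2. Service 43; fixed 18; total 61.
{Blue}: service 51 + fixed 12 = 63
{Red, Blue, Green}: service 22 + fixed 45 = 67
No other subset beats 54.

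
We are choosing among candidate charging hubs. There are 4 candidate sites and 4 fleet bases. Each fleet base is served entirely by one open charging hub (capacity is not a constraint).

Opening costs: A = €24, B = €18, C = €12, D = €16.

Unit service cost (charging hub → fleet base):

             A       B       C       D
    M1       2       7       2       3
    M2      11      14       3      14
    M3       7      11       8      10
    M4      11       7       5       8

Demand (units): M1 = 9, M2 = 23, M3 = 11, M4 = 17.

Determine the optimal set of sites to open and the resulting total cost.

Open C only; minimum total cost 272.

For any fixed open set, each fleet base goes to its cheapest open site; total = fixed + service.
{C}: M1→C 2·9=18, M2→C 3·23=69, M3→C 8·11=88, M4→C 5·17=85. Service 260; fixed 12; total 272.
{A, C}: M1→A 2·9=18, M2→C 3·23=69, M3→A 7·11=77, M4→C 5·17=85. Service 249; fixed 36; total 285.
{C, D}: M1→C 2·9=18, M2→C 3·23=69, M3→C 8·11=88, M4→C 5·17=85. Service 260; fixed 28; total 288.
{A, B, C, D}: M1→A 2·9=18, M2→C 3·23=69, M3→A 7·11=77, M4→C 5·17=85. Service 249; fixed 70; total 319.
(All 15 nonempty subsets were checked; C only is lowest.)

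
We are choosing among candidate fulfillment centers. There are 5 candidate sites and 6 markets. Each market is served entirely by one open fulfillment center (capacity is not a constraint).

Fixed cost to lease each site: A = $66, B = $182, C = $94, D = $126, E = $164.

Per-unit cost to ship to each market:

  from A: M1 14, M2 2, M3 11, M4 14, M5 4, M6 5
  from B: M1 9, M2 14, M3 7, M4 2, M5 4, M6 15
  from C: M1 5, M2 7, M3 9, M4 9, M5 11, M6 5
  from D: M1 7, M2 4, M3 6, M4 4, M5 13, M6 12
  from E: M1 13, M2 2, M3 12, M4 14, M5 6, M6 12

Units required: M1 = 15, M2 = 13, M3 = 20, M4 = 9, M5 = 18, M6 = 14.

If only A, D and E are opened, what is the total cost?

Total cost: 785

Each market is assigned to its cheapest site among the open ones.
{A, D, E}: M1→D 7·15=105, M2→A 2·13=26, M3→D 6·20=120, M4→D 4·9=36, M5→A 4·18=72, M6→A 5·14=70. Service 429; fixed 356; total 785.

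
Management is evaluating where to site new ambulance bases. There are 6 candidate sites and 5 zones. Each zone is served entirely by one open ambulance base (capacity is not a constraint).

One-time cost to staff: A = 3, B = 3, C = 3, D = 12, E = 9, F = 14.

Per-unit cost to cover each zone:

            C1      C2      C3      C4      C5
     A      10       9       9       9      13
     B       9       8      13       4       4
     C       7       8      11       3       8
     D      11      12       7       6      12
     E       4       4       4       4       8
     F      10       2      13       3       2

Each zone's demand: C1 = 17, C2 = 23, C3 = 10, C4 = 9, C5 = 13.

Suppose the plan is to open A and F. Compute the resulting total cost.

Each zone is assigned to its cheapest site among the open ones.
{A, F}: C1→A 10·17=170, C2→F 2·23=46, C3→A 9·10=90, C4→F 3·9=27, C5→F 2·13=26. Service 359; fixed 17; total 376.

Total cost: 376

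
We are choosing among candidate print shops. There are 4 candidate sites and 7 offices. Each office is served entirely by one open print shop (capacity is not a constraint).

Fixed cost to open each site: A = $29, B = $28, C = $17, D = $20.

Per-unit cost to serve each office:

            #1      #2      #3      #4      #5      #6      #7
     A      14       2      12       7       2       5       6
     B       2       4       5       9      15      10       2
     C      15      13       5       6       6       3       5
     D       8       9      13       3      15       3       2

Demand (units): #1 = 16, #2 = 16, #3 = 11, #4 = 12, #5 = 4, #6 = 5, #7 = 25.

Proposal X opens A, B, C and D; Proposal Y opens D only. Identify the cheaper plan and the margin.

Proposal X is cheaper by 274.

Proposal X: {A, B, C, D}: #1→B 2·16=32, #2→A 2·16=32, #3→B 5·11=55, #4→D 3·12=36, #5→A 2·4=8, #6→C 3·5=15, #7→B 2·25=50. Service 228; fixed 94; total 322.
Proposal Y: {D}: #1→D 8·16=128, #2→D 9·16=144, #3→D 13·11=143, #4→D 3·12=36, #5→D 15·4=60, #6→D 3·5=15, #7→D 2·25=50. Service 576; fixed 20; total 596.
Difference: |322 − 596| = 274.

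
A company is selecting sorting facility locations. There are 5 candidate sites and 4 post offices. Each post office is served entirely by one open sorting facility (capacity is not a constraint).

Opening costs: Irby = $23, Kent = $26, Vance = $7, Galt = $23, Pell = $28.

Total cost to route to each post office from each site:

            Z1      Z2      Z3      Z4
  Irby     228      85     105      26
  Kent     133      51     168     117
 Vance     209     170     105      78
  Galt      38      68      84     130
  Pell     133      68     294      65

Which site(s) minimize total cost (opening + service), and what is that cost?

Open Irby and Galt; minimum total cost 262.

For any fixed open set, each post office goes to its cheapest open site; total = fixed + service.
{Irby, Galt}: Z1→Galt 38, Z2→Galt 68, Z3→Galt 84, Z4→Irby 26. Service 216; fixed 46; total 262.
{Irby, Vance, Galt}: service 216 + fixed 53 = 269
{Irby, Kent, Galt}: service 199 + fixed 72 = 271
{Irby, Kent, Vance, Galt, Pell}: service 199 + fixed 107 = 306
No other subset beats 262.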